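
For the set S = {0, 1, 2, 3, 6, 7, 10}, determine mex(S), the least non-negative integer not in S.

The values 0, 1, 2, 3 are all present; 4 is the first non-negative integer missing from the set.

4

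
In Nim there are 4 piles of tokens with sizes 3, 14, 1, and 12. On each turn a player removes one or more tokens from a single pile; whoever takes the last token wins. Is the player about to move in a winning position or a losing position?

Losing position

Write each in binary and XOR column by column:
  0011  (3)
  1110  (14)
  0001  (1)
  1100  (12)
  ----
  0000  (0)
The nim-sum is 0, so this is a P-position: the player to move is in a losing position under optimal play.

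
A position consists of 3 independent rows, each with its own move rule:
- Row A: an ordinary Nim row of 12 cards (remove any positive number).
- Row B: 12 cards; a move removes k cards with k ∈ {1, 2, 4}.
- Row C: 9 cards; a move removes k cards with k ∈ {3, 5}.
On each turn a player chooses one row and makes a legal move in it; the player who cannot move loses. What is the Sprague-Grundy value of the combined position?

12

Row A is a plain Nim row of size 12, so its Grundy value is 12.
Grundy values for row B (subtraction set {1, 2, 4}):
k:     0  1  2  3  4  5  6  7  8  9 10 11 12
g(k):  0  1  2  0  1  2  0  1  2  0  1  2  0
So g(12) = 0.
Grundy values for row C (subtraction set {3, 5}):
g(0) = mex{} = 0
g(1) = mex{} = 0
g(2) = mex{} = 0
g(3) = mex{0} = 1
g(4) = mex{0} = 1
g(5) = mex{0} = 1
g(6) = mex{0,1} = 2
g(7) = mex{0,1} = 2
g(8) = mex{1} = 0
g(9) = mex{1,2} = 0
So g(9) = 0.
By the Sprague-Grundy theorem, the Grundy value of a sum of independent games is the XOR of the component values.
Combined value = 12 XOR 0 XOR 0 = 12.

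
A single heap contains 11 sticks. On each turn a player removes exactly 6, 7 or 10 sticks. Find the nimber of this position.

1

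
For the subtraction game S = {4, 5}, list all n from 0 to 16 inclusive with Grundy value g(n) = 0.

Build the Grundy sequence with g(k) = mex{g(k−s) : s ∈ {4, 5}, s ≤ k}:
k:     0  1  2  3  4  5  6  7  8  9 10 11 12 13 14 15 16
g(k):  0  0  0  0  1  1  1  1  2  0  0  0  0  1  1  1  1
The P-positions (g = 0) in 0..16 are 0, 1, 2, 3, 9, 10, 11, 12.

0, 1, 2, 3, 9, 10, 11, 12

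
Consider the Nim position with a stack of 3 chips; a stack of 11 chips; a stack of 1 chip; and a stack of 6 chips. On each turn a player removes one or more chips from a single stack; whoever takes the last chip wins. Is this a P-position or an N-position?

Write each in binary and XOR column by column:
  0011  (3)
  1011  (11)
  0001  (1)
  0110  (6)
  ----
  1111  (15)
The nim-sum is 15 ≠ 0, so this is an N-position: the player to move can win.

N-position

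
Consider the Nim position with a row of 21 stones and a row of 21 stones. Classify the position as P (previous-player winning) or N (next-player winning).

P-position

Compute the nim-sum pairwise:
21 XOR 21 = 0
The nim-sum is 0, so this is a P-position: the player to move is in a losing position under optimal play.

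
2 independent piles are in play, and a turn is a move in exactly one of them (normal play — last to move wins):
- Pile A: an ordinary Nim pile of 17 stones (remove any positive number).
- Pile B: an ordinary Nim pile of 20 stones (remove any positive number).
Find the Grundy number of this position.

5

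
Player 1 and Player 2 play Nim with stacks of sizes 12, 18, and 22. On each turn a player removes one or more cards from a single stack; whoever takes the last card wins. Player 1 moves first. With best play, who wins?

Player 1 wins

Write each in binary and XOR column by column:
  01100  (12)
  10010  (18)
  10110  (22)
  -----
  01000  (8)
The nim-sum is 8 ≠ 0, so this is an N-position: the player to move can win; Player 1 has a winning move.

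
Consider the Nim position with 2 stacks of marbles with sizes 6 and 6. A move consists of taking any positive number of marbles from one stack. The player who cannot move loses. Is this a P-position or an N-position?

P-position

Compute the nim-sum pairwise:
6 ⊕ 6 = 0
The nim-sum is 0, so this is a P-position: the player to move is in a losing position under optimal play.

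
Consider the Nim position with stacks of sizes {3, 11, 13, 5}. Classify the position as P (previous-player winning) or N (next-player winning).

P-position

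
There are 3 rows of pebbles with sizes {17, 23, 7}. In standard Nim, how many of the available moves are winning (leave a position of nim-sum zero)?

Nim-sum: 17 ⊕ 23 ⊕ 7 = 1.
The overall nim-sum is X = 1. A row of size p has a winning move iff p XOR X < p (reduce it to p XOR X).
  17: 17 XOR 1 = 16 < 17 — winning move (to 16).
  23: 23 XOR 1 = 22 < 23 — winning move (to 22).
  7: 7 XOR 1 = 6 < 7 — winning move (to 6).
That gives 3 winning moves.

3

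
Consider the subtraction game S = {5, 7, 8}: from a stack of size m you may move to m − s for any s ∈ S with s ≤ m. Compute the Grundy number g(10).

Grundy values for subtraction set {5, 7, 8}:
g(0) = mex{} = 0
g(1) = mex{} = 0
g(2) = mex{} = 0
g(3) = mex{} = 0
g(4) = mex{} = 0
g(5) = mex{0} = 1
g(6) = mex{0} = 1
g(7) = mex{0} = 1
g(8) = mex{0} = 1
g(9) = mex{0} = 1
g(10) = mex{0,1} = 2
So g(10) = 2.

2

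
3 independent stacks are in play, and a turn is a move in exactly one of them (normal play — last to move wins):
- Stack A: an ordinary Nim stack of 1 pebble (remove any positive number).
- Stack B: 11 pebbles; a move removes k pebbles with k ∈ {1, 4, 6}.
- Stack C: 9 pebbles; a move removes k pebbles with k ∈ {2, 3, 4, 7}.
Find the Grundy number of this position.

Stack A is a plain Nim stack of size 1, so its Grundy value is 1.
Build the Grundy sequence for stack B with g(k) = mex{g(k−s) : s ∈ {1, 4, 6}, s ≤ k}:
k:     0  1  2  3  4  5  6  7  8  9 10 11
g(k):  0  1  0  1  2  0  1  0  1  2  0  1
So g(11) = 1.
Grundy values for stack C (subtraction set {2, 3, 4, 7}):
g(0) = mex{} = 0
g(1) = mex{} = 0
g(2) = mex{0} = 1
g(3) = mex{0} = 1
g(4) = mex{0,1} = 2
g(5) = mex{0,1} = 2
g(6) = mex{1,2} = 0
g(7) = mex{0,1,2} = 3
g(8) = mex{0,2} = 1
g(9) = mex{0,1,2,3} = 4
So g(9) = 4.
The value of a disjunctive sum is the nim-sum of the parts.
Combined value = 1 XOR 1 XOR 4 = 4.

4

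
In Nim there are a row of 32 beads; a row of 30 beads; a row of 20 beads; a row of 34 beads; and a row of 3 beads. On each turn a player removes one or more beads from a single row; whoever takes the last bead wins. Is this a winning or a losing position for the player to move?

Winning position

Nim-sum: 32 XOR 30 XOR 20 XOR 34 XOR 3 = 11.
The nim-sum is 11 ≠ 0, so this is an N-position: the player to move can win.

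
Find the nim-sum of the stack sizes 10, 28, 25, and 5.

Nim-sum: 10 ⊕ 28 ⊕ 25 ⊕ 5 = 10.

10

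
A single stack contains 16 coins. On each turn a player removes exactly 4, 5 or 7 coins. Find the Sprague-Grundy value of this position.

Grundy values for subtraction set {4, 5, 7}:
k:     0  1  2  3  4  5  6  7  8  9 10 11 12 13 14 15 16
g(k):  0  0  0  0  1  1  1  1  2  2  2  0  0  0  0  1  1
So g(16) = 1.

1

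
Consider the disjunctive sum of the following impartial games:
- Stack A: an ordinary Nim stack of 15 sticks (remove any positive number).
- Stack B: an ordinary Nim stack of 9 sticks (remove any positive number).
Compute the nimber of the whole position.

Stack A is a plain Nim stack of size 15, so its Grundy value is 15.
Stack B is a plain Nim stack of size 9, so its Grundy value is 9.
By the Sprague-Grundy theorem, the Grundy value of a sum of independent games is the XOR of the component values.
Combined value = 15 ⊕ 9 = 6.

6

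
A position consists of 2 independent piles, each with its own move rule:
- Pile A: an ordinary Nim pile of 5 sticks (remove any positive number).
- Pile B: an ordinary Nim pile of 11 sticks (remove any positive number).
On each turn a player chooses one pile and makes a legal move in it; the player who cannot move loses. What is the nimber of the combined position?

14

Pile A is a plain Nim pile of size 5, so its Grundy value is 5.
Pile B is a plain Nim pile of size 11, so its Grundy value is 11.
By the Sprague-Grundy theorem, the Grundy value of a sum of independent games is the XOR of the component values.
Combined value = 5 XOR 11 = 14.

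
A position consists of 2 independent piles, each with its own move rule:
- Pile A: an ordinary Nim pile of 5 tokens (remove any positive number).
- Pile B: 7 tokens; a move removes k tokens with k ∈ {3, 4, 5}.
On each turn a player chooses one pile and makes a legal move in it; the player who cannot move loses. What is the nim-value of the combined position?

7

Pile A is a plain Nim pile of size 5, so its Grundy value is 5.
Build the Grundy sequence for pile B with g(k) = mex{g(k−s) : s ∈ {3, 4, 5}, s ≤ k}:
g(0) = mex{} = 0
g(1) = mex{} = 0
g(2) = mex{} = 0
g(3) = mex{0} = 1
g(4) = mex{0} = 1
g(5) = mex{0} = 1
g(6) = mex{0,1} = 2
g(7) = mex{0,1} = 2
So g(7) = 2.
The value of a disjunctive sum is the nim-sum of the parts.
Combined value = 5 ⊕ 2 = 7.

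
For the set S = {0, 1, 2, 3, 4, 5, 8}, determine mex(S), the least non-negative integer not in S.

6

The values 0, 1, 2, 3, 4, 5 are all present; 6 is the first non-negative integer missing from the set.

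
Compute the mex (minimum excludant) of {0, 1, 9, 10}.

The values 0, 1 are all present; 2 is the first non-negative integer missing from the set.

2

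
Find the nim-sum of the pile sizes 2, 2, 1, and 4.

5

Nim-sum: 2 XOR 2 XOR 1 XOR 4 = 5.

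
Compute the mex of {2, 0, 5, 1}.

3

The values 0, 1, 2 are all present; 3 is the first non-negative integer missing from the set.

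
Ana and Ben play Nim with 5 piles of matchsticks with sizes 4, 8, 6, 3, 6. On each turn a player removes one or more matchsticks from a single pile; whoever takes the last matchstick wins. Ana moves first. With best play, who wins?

In binary:
  0100  (4)
  1000  (8)
  0110  (6)
  0011  (3)
  0110  (6)
  ----
  1111  (15)
The nim-sum is 15 ≠ 0, so this is an N-position: the player to move can win; Ana has a winning move.

Ana wins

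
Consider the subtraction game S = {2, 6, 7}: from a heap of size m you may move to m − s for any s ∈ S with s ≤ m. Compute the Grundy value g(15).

Compute g(0), g(1), … for moves {2, 6, 7}:
k:     0  1  2  3  4  5  6  7  8  9 10 11 12 13 14 15
g(k):  0  0  1  1  0  0  1  1  2  0  3  1  2  0  0  1
So g(15) = 1.

1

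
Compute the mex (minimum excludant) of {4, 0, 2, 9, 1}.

The values 0, 1, 2 are all present; 3 is the first non-negative integer missing from the set.

3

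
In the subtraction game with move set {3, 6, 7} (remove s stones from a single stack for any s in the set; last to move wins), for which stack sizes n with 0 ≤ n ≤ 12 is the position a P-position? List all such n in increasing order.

0, 1, 2, 10, 11, 12

Build the Grundy sequence with g(k) = mex{g(k−s) : s ∈ {3, 6, 7}, s ≤ k}:
k:     0  1  2  3  4  5  6  7  8  9 10 11 12
g(k):  0  0  0  1  1  1  2  2  2  3  0  0  0
The P-positions (g = 0) in 0..12 are 0, 1, 2, 10, 11, 12.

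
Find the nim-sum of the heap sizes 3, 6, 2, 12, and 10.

Nim-sum: 3 ^ 6 ^ 2 ^ 12 ^ 10 = 1.

1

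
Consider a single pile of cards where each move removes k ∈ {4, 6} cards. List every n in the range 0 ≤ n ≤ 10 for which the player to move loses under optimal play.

Build the Grundy sequence with g(k) = mex{g(k−s) : s ∈ {4, 6}, s ≤ k}:
g(0) = mex{} = 0
g(1) = mex{} = 0
g(2) = mex{} = 0
g(3) = mex{} = 0
g(4) = mex{0} = 1
g(5) = mex{0} = 1
g(6) = mex{0} = 1
g(7) = mex{0} = 1
g(8) = mex{0,1} = 2
g(9) = mex{0,1} = 2
g(10) = mex{1} = 0
The P-positions (g = 0) in 0..10 are 0, 1, 2, 3, 10.

0, 1, 2, 3, 10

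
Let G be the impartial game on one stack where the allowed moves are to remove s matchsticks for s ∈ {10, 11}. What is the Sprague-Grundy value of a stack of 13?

Grundy values for subtraction set {10, 11}:
k:     0  1  2  3  4  5  6  7  8  9 10 11 12 13
g(k):  0  0  0  0  0  0  0  0  0  0  1  1  1  1
So g(13) = 1.

1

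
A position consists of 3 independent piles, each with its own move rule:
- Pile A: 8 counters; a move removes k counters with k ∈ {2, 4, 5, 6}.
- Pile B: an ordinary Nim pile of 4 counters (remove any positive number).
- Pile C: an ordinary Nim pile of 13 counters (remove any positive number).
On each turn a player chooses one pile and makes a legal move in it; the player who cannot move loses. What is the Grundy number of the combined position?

9

Build the Grundy sequence for pile A with g(k) = mex{g(k−s) : s ∈ {2, 4, 5, 6}, s ≤ k}:
g(0) = mex{} = 0
g(1) = mex{} = 0
g(2) = mex{0} = 1
g(3) = mex{0} = 1
g(4) = mex{0,1} = 2
g(5) = mex{0,1} = 2
g(6) = mex{0,1,2} = 3
g(7) = mex{0,1,2} = 3
g(8) = mex{1,2,3} = 0
So g(8) = 0.
Pile B is a plain Nim pile of size 4, so its Grundy value is 4.
Pile C is a plain Nim pile of size 13, so its Grundy value is 13.
By the Sprague-Grundy theorem, the Grundy value of a sum of independent games is the XOR of the component values.
Combined value = 0 XOR 4 XOR 13 = 9.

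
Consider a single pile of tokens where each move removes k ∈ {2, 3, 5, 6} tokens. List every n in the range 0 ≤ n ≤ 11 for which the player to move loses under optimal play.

0, 1, 8, 9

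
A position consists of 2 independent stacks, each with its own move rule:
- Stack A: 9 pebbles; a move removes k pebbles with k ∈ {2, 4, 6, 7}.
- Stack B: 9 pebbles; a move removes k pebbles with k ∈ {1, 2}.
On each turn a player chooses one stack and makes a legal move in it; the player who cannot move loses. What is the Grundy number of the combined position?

0

Grundy values for stack A (subtraction set {2, 4, 6, 7}):
g(0) = mex{} = 0
g(1) = mex{} = 0
g(2) = mex{0} = 1
g(3) = mex{0} = 1
g(4) = mex{0,1} = 2
g(5) = mex{0,1} = 2
g(6) = mex{0,1,2} = 3
g(7) = mex{0,1,2} = 3
g(8) = mex{0,1,2,3} = 4
g(9) = mex{1,2,3} = 0
So g(9) = 0.
For stack B, compute g(0), g(1), … with moves {1, 2}:
g(0) = mex{} = 0
g(1) = mex{0} = 1
g(2) = mex{0,1} = 2
g(3) = mex{1,2} = 0
g(4) = mex{0,2} = 1
g(5) = mex{0,1} = 2
g(6) = mex{1,2} = 0
g(7) = mex{0,2} = 1
g(8) = mex{0,1} = 2
g(9) = mex{1,2} = 0
So g(9) = 0.
The value of a disjunctive sum is the nim-sum of the parts.
Combined value = 0 XOR 0 = 0.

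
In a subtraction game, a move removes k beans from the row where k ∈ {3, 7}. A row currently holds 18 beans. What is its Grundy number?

2

Compute g(0), g(1), … for moves {3, 7}:
k:     0  1  2  3  4  5  6  7  8  9 10 11 12 13 14 15 16 17 18
g(k):  0  0  0  1  1  1  0  2  2  1  0  0  0  1  1  1  0  2  2
So g(18) = 2.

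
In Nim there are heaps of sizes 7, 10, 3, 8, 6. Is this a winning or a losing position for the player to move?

Losing position

Nim-sum: 7 ⊕ 10 ⊕ 3 ⊕ 8 ⊕ 6 = 0.
The nim-sum is 0, so this is a P-position: the player to move is in a losing position under optimal play.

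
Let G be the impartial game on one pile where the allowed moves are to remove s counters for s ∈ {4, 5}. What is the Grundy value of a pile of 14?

Grundy values for subtraction set {4, 5}:
g(0) = mex{} = 0
g(1) = mex{} = 0
g(2) = mex{} = 0
g(3) = mex{} = 0
g(4) = mex{0} = 1
g(5) = mex{0} = 1
g(6) = mex{0} = 1
g(7) = mex{0} = 1
g(8) = mex{0,1} = 2
g(9) = mex{1} = 0
g(10) = mex{1} = 0
g(11) = mex{1} = 0
g(12) = mex{1,2} = 0
g(13) = mex{0,2} = 1
g(14) = mex{0} = 1
So g(14) = 1.

1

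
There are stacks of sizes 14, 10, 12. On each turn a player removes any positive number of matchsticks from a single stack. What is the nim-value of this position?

8

Compute the nim-sum pairwise:
14 XOR 10 = 4
4 XOR 12 = 8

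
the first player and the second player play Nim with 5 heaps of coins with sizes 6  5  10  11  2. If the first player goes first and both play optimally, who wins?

the second player wins

Nim-sum: 6 ⊕ 5 ⊕ 10 ⊕ 11 ⊕ 2 = 0.
The nim-sum is 0, so this is a P-position: the player to move is in a losing position under optimal play; the first player is about to move from it and so loses — the second player wins.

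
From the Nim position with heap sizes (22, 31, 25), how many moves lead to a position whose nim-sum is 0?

3

Nim-sum: 22 XOR 31 XOR 25 = 16.
The overall nim-sum is X = 16. A heap of size p has a winning move iff p XOR X < p (reduce it to p XOR X).
  22: 22 XOR 16 = 6 < 22 — winning move (to 6).
  31: 31 XOR 16 = 15 < 31 — winning move (to 15).
  25: 25 XOR 16 = 9 < 25 — winning move (to 9).
That gives 3 winning moves.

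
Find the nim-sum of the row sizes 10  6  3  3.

12

Bitwise XOR of the heap sizes:
  1010  (10)
  0110  (6)
  0011  (3)
  0011  (3)
  ----
  1100  (12)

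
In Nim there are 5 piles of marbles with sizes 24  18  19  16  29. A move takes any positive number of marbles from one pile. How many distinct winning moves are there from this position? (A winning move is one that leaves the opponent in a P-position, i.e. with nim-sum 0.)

5

Bitwise XOR of the heap sizes:
  11000  (24)
  10010  (18)
  10011  (19)
  10000  (16)
  11101  (29)
  -----
  10100  (20)
The overall nim-sum is X = 20. A pile of size p has a winning move iff p XOR X < p (reduce it to p XOR X).
  24: 24 XOR 20 = 12 < 24 — winning move (to 12).
  18: 18 XOR 20 = 6 < 18 — winning move (to 6).
  19: 19 XOR 20 = 7 < 19 — winning move (to 7).
  16: 16 XOR 20 = 4 < 16 — winning move (to 4).
  29: 29 XOR 20 = 9 < 29 — winning move (to 9).
That gives 5 winning moves.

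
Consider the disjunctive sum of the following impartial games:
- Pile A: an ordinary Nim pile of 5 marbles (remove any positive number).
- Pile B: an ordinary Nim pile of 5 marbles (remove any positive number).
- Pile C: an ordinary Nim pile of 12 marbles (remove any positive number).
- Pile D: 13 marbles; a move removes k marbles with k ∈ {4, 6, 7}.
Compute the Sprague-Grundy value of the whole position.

Pile A is a plain Nim pile of size 5, so its Grundy value is 5.
Pile B is a plain Nim pile of size 5, so its Grundy value is 5.
Pile C is a plain Nim pile of size 12, so its Grundy value is 12.
Grundy values for pile D (subtraction set {4, 6, 7}):
k:     0  1  2  3  4  5  6  7  8  9 10 11 12 13
g(k):  0  0  0  0  1  1  1  1  2  2  2  0  0  0
So g(13) = 0.
The value of a disjunctive sum is the nim-sum of the parts.
Combined value = 5 ⊕ 5 ⊕ 12 ⊕ 0 = 12.

12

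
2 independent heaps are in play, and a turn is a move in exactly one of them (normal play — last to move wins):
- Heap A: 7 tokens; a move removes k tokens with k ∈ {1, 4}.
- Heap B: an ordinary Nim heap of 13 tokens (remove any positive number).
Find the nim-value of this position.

For heap A, compute g(0), g(1), … with moves {1, 4}:
k:     0  1  2  3  4  5  6  7
g(k):  0  1  0  1  2  0  1  0
So g(7) = 0.
Heap B is a plain Nim heap of size 13, so its Grundy value is 13.
The value of a disjunctive sum is the nim-sum of the parts.
Combined value = 0 ⊕ 13 = 13.

13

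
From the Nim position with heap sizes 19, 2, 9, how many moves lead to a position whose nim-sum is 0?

1

Bitwise XOR of the heap sizes:
  10011  (19)
  00010  (2)
  01001  (9)
  -----
  11000  (24)
The overall nim-sum is X = 24. A heap of size p has a winning move iff p XOR X < p (reduce it to p XOR X).
  19: 19 XOR 24 = 11 < 19 — winning move (to 11).
  2: 2 XOR 24 = 26 ≥ 2 — no move.
  9: 9 XOR 24 = 17 ≥ 9 — no move.
That gives 1 winning move.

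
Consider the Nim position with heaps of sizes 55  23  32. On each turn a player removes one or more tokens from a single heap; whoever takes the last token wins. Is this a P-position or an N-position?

P-position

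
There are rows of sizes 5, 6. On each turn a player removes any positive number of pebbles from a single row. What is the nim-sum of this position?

In binary:
  101  (5)
  110  (6)
  ---
  011  (3)

3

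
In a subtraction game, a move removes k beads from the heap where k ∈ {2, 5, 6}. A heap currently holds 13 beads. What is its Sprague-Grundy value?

1

Grundy values for subtraction set {2, 5, 6}:
g(0) = mex{} = 0
g(1) = mex{} = 0
g(2) = mex{0} = 1
g(3) = mex{0} = 1
g(4) = mex{1} = 0
g(5) = mex{0,1} = 2
g(6) = mex{0} = 1
g(7) = mex{0,1,2} = 3
g(8) = mex{1} = 0
g(9) = mex{0,1,3} = 2
g(10) = mex{0,2} = 1
g(11) = mex{1,2} = 0
g(12) = mex{1,3} = 0
g(13) = mex{0,3} = 1
So g(13) = 1.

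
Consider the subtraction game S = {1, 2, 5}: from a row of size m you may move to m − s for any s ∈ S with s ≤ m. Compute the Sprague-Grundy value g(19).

1

Grundy values for subtraction set {1, 2, 5}:
k:     0  1  2  3  4  5  6  7  8  9 10 11 12 13 14 15 16 17 18 19
g(k):  0  1  2  0  1  2  0  1  2  0  1  2  0  1  2  0  1  2  0  1
So g(19) = 1.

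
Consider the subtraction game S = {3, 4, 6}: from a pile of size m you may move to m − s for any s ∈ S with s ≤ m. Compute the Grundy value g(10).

0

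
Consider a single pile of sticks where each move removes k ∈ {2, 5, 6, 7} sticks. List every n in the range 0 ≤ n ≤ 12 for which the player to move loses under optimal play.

Grundy values for subtraction set {2, 5, 6, 7}:
k:     0  1  2  3  4  5  6  7  8  9 10 11 12
g(k):  0  0  1  1  0  2  1  3  2  2  3  3  0
The P-positions (g = 0) in 0..12 are 0, 1, 4, 12.

0, 1, 4, 12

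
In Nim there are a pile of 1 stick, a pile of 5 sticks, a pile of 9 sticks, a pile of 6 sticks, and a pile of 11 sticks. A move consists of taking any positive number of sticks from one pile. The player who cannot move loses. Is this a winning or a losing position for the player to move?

Compute the nim-sum pairwise:
1 XOR 5 = 4
4 XOR 9 = 13
13 XOR 6 = 11
11 XOR 11 = 0
The nim-sum is 0, so this is a P-position: the player to move is in a losing position under optimal play.

Losing position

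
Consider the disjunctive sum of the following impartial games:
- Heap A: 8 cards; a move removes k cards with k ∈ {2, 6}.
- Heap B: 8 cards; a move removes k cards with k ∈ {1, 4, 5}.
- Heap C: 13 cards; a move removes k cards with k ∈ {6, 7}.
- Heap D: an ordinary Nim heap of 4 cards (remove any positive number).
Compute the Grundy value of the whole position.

Grundy values for heap A (subtraction set {2, 6}):
g(0) = mex{} = 0
g(1) = mex{} = 0
g(2) = mex{0} = 1
g(3) = mex{0} = 1
g(4) = mex{1} = 0
g(5) = mex{1} = 0
g(6) = mex{0} = 1
g(7) = mex{0} = 1
g(8) = mex{1} = 0
So g(8) = 0.
Grundy values for heap B (subtraction set {1, 4, 5}):
g(0) = mex{} = 0
g(1) = mex{0} = 1
g(2) = mex{1} = 0
g(3) = mex{0} = 1
g(4) = mex{0,1} = 2
g(5) = mex{0,1,2} = 3
g(6) = mex{0,1,3} = 2
g(7) = mex{0,1,2} = 3
g(8) = mex{1,2,3} = 0
So g(8) = 0.
Build the Grundy sequence for heap C with g(k) = mex{g(k−s) : s ∈ {6, 7}, s ≤ k}:
k:     0  1  2  3  4  5  6  7  8  9 10 11 12 13
g(k):  0  0  0  0  0  0  1  1  1  1  1  1  2  0
So g(13) = 0.
Heap D is a plain Nim heap of size 4, so its Grundy value is 4.
By the Sprague-Grundy theorem, the Grundy value of a sum of independent games is the XOR of the component values.
Combined value = 0 ⊕ 0 ⊕ 0 ⊕ 4 = 4.

4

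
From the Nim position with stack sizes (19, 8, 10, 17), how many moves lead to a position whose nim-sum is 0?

0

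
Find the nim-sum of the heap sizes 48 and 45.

29

In binary:
  110000  (48)
  101101  (45)
  ------
  011101  (29)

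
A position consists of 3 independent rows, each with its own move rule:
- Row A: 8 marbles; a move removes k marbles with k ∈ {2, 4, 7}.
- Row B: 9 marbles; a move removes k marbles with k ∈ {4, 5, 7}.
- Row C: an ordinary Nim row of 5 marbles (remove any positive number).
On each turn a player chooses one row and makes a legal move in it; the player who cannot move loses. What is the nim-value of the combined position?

Grundy values for row A (subtraction set {2, 4, 7}):
g(0) = mex{} = 0
g(1) = mex{} = 0
g(2) = mex{0} = 1
g(3) = mex{0} = 1
g(4) = mex{0,1} = 2
g(5) = mex{0,1} = 2
g(6) = mex{1,2} = 0
g(7) = mex{0,1,2} = 3
g(8) = mex{0,2} = 1
So g(8) = 1.
For row B, compute g(0), g(1), … with moves {4, 5, 7}:
k:     0  1  2  3  4  5  6  7  8  9
g(k):  0  0  0  0  1  1  1  1  2  2
So g(9) = 2.
Row C is a plain Nim row of size 5, so its Grundy value is 5.
By the Sprague-Grundy theorem, the Grundy value of a sum of independent games is the XOR of the component values.
Combined value = 1 XOR 2 XOR 5 = 6.

6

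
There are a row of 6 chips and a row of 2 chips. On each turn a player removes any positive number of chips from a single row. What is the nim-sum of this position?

In binary:
  110  (6)
  010  (2)
  ---
  100  (4)

4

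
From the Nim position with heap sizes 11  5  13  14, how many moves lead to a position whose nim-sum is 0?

Write each in binary and XOR column by column:
  1011  (11)
  0101  (5)
  1101  (13)
  1110  (14)
  ----
  1101  (13)
The overall nim-sum is X = 13. A heap of size p has a winning move iff p XOR X < p (reduce it to p XOR X).
  11: 11 XOR 13 = 6 < 11 — winning move (to 6).
  5: 5 XOR 13 = 8 ≥ 5 — no move.
  13: 13 XOR 13 = 0 < 13 — winning move (to 0).
  14: 14 XOR 13 = 3 < 14 — winning move (to 3).
That gives 3 winning moves.

3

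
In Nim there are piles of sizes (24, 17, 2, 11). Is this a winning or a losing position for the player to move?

In binary:
  11000  (24)
  10001  (17)
  00010  (2)
  01011  (11)
  -----
  00000  (0)
The nim-sum is 0, so this is a P-position: the player to move is in a losing position under optimal play.

Losing position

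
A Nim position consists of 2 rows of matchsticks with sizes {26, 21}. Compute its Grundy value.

Compute the nim-sum pairwise:
26 ⊕ 21 = 15

15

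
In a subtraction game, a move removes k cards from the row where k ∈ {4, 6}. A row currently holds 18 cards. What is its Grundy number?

2

Grundy values for subtraction set {4, 6}:
k:     0  1  2  3  4  5  6  7  8  9 10 11 12 13 14 15 16 17 18
g(k):  0  0  0  0  1  1  1  1  2  2  0  0  0  0  1  1  1  1  2
So g(18) = 2.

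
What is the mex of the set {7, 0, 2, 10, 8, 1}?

3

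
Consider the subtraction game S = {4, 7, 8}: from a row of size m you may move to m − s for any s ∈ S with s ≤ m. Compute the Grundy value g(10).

Grundy values for subtraction set {4, 7, 8}:
g(0) = mex{} = 0
g(1) = mex{} = 0
g(2) = mex{} = 0
g(3) = mex{} = 0
g(4) = mex{0} = 1
g(5) = mex{0} = 1
g(6) = mex{0} = 1
g(7) = mex{0} = 1
g(8) = mex{0,1} = 2
g(9) = mex{0,1} = 2
g(10) = mex{0,1} = 2
So g(10) = 2.

2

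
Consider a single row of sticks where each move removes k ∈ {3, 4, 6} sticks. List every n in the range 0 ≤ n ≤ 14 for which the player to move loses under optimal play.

0, 1, 2, 9, 10, 11

Compute g(0), g(1), … for moves {3, 4, 6}:
k:     0  1  2  3  4  5  6  7  8  9 10 11 12 13 14
g(k):  0  0  0  1  1  1  2  2  2  0  0  0  1  1  1
The P-positions (g = 0) in 0..14 are 0, 1, 2, 9, 10, 11.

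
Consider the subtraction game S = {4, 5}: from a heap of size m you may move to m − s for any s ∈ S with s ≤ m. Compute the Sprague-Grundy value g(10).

0

Grundy values for subtraction set {4, 5}:
g(0) = mex{} = 0
g(1) = mex{} = 0
g(2) = mex{} = 0
g(3) = mex{} = 0
g(4) = mex{0} = 1
g(5) = mex{0} = 1
g(6) = mex{0} = 1
g(7) = mex{0} = 1
g(8) = mex{0,1} = 2
g(9) = mex{1} = 0
g(10) = mex{1} = 0
So g(10) = 0.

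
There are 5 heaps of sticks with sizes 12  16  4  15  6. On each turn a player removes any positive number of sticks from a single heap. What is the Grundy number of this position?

17

Compute the nim-sum pairwise:
12 XOR 16 = 28
28 XOR 4 = 24
24 XOR 15 = 23
23 XOR 6 = 17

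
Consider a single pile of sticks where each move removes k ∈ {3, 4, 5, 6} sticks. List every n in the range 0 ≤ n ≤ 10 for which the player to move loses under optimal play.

0, 1, 2, 9, 10

Build the Grundy sequence with g(k) = mex{g(k−s) : s ∈ {3, 4, 5, 6}, s ≤ k}:
g(0) = mex{} = 0
g(1) = mex{} = 0
g(2) = mex{} = 0
g(3) = mex{0} = 1
g(4) = mex{0} = 1
g(5) = mex{0} = 1
g(6) = mex{0,1} = 2
g(7) = mex{0,1} = 2
g(8) = mex{0,1} = 2
g(9) = mex{1,2} = 0
g(10) = mex{1,2} = 0
The P-positions (g = 0) in 0..10 are 0, 1, 2, 9, 10.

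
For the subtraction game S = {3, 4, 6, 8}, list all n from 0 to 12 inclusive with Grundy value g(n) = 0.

0, 1, 2, 11, 12

Grundy values for subtraction set {3, 4, 6, 8}:
g(0) = mex{} = 0
g(1) = mex{} = 0
g(2) = mex{} = 0
g(3) = mex{0} = 1
g(4) = mex{0} = 1
g(5) = mex{0} = 1
g(6) = mex{0,1} = 2
g(7) = mex{0,1} = 2
g(8) = mex{0,1} = 2
g(9) = mex{0,1,2} = 3
g(10) = mex{0,1,2} = 3
g(11) = mex{1,2} = 0
g(12) = mex{1,2,3} = 0
The P-positions (g = 0) in 0..12 are 0, 1, 2, 11, 12.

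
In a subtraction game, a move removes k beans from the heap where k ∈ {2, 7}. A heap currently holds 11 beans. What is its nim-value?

1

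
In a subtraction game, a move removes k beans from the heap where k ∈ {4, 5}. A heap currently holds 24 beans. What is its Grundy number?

1

Build the Grundy sequence with g(k) = mex{g(k−s) : s ∈ {4, 5}, s ≤ k}:
k:     0  1  2  3  4  5  6  7  8  9 10 11 12 13 14 15 16 17 18 19 20 21 22 23 24
g(k):  0  0  0  0  1  1  1  1  2  0  0  0  0  1  1  1  1  2  0  0  0  0  1  1  1
So g(24) = 1.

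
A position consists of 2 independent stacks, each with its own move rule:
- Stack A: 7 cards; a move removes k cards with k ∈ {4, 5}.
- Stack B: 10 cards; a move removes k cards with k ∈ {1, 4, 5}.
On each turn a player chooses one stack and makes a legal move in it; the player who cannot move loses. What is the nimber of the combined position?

1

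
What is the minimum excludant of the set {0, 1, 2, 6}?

3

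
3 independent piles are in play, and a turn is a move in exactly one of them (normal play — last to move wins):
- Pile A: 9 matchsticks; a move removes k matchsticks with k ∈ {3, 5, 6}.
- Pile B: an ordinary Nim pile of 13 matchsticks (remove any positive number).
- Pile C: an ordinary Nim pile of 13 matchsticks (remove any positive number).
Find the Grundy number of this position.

0

Grundy values for pile A (subtraction set {3, 5, 6}):
k:     0  1  2  3  4  5  6  7  8  9
g(k):  0  0  0  1  1  1  2  2  2  0
So g(9) = 0.
Pile B is a plain Nim pile of size 13, so its Grundy value is 13.
Pile C is a plain Nim pile of size 13, so its Grundy value is 13.
The value of a disjunctive sum is the nim-sum of the parts.
Combined value = 0 XOR 13 XOR 13 = 0.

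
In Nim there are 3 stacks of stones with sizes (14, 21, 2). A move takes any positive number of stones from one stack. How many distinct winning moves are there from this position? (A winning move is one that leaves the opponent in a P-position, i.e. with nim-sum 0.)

1

Compute the nim-sum pairwise:
14 XOR 21 = 27
27 XOR 2 = 25
The overall nim-sum is X = 25. A stack of size p has a winning move iff p XOR X < p (reduce it to p XOR X).
  14: 14 XOR 25 = 23 ≥ 14 — no move.
  21: 21 XOR 25 = 12 < 21 — winning move (to 12).
  2: 2 XOR 25 = 27 ≥ 2 — no move.
That gives 1 winning move.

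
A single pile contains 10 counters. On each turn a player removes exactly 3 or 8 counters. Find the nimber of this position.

1

Build the Grundy sequence with g(k) = mex{g(k−s) : s ∈ {3, 8}, s ≤ k}:
g(0) = mex{} = 0
g(1) = mex{} = 0
g(2) = mex{} = 0
g(3) = mex{0} = 1
g(4) = mex{0} = 1
g(5) = mex{0} = 1
g(6) = mex{1} = 0
g(7) = mex{1} = 0
g(8) = mex{0,1} = 2
g(9) = mex{0} = 1
g(10) = mex{0} = 1
So g(10) = 1.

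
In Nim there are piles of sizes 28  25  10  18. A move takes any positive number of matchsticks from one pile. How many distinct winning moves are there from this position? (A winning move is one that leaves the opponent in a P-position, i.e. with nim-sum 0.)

3

In binary:
  11100  (28)
  11001  (25)
  01010  (10)
  10010  (18)
  -----
  11101  (29)
The overall nim-sum is X = 29. A pile of size p has a winning move iff p XOR X < p (reduce it to p XOR X).
  28: 28 XOR 29 = 1 < 28 — winning move (to 1).
  25: 25 XOR 29 = 4 < 25 — winning move (to 4).
  10: 10 XOR 29 = 23 ≥ 10 — no move.
  18: 18 XOR 29 = 15 < 18 — winning move (to 15).
That gives 3 winning moves.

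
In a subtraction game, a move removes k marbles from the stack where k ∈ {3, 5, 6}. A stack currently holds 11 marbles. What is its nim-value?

Build the Grundy sequence with g(k) = mex{g(k−s) : s ∈ {3, 5, 6}, s ≤ k}:
g(0) = mex{} = 0
g(1) = mex{} = 0
g(2) = mex{} = 0
g(3) = mex{0} = 1
g(4) = mex{0} = 1
g(5) = mex{0} = 1
g(6) = mex{0,1} = 2
g(7) = mex{0,1} = 2
g(8) = mex{0,1} = 2
g(9) = mex{1,2} = 0
g(10) = mex{1,2} = 0
g(11) = mex{1,2} = 0
So g(11) = 0.

0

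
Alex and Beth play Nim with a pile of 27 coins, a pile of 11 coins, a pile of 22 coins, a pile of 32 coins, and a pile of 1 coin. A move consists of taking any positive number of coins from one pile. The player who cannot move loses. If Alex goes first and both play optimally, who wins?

In binary:
  011011  (27)
  001011  (11)
  010110  (22)
  100000  (32)
  000001  (1)
  ------
  100111  (39)
The nim-sum is 39 ≠ 0, so this is an N-position: the player to move can win; Alex has a winning move.

Alex wins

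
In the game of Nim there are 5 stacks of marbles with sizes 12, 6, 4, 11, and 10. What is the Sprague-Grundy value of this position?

Nim-sum: 12 XOR 6 XOR 4 XOR 11 XOR 10 = 15.

15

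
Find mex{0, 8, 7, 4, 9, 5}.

1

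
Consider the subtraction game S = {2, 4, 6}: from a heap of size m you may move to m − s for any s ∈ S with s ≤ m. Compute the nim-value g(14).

Grundy values for subtraction set {2, 4, 6}:
g(0) = mex{} = 0
g(1) = mex{} = 0
g(2) = mex{0} = 1
g(3) = mex{0} = 1
g(4) = mex{0,1} = 2
g(5) = mex{0,1} = 2
g(6) = mex{0,1,2} = 3
g(7) = mex{0,1,2} = 3
g(8) = mex{1,2,3} = 0
g(9) = mex{1,2,3} = 0
g(10) = mex{0,2,3} = 1
g(11) = mex{0,2,3} = 1
g(12) = mex{0,1,3} = 2
g(13) = mex{0,1,3} = 2
g(14) = mex{0,1,2} = 3
So g(14) = 3.

3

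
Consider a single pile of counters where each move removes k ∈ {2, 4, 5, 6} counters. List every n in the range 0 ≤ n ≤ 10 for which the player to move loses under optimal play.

0, 1, 8, 9

Build the Grundy sequence with g(k) = mex{g(k−s) : s ∈ {2, 4, 5, 6}, s ≤ k}:
g(0) = mex{} = 0
g(1) = mex{} = 0
g(2) = mex{0} = 1
g(3) = mex{0} = 1
g(4) = mex{0,1} = 2
g(5) = mex{0,1} = 2
g(6) = mex{0,1,2} = 3
g(7) = mex{0,1,2} = 3
g(8) = mex{1,2,3} = 0
g(9) = mex{1,2,3} = 0
g(10) = mex{0,2,3} = 1
The P-positions (g = 0) in 0..10 are 0, 1, 8, 9.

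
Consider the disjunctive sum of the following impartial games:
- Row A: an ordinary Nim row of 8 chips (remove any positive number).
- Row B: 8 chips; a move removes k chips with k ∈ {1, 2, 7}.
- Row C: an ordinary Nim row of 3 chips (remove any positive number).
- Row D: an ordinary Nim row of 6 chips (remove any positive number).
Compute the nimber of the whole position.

15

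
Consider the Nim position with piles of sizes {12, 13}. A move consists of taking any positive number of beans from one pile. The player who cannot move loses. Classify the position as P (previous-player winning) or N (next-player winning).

N-position

In binary:
  1100  (12)
  1101  (13)
  ----
  0001  (1)
The nim-sum is 1 ≠ 0, so this is an N-position: the player to move can win.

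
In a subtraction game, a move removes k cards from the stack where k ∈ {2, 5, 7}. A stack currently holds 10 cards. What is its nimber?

0

Build the Grundy sequence with g(k) = mex{g(k−s) : s ∈ {2, 5, 7}, s ≤ k}:
k:     0  1  2  3  4  5  6  7  8  9 10
g(k):  0  0  1  1  0  2  1  3  2  2  0
So g(10) = 0.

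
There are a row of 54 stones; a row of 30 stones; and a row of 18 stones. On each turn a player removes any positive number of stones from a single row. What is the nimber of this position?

58

Write each in binary and XOR column by column:
  110110  (54)
  011110  (30)
  010010  (18)
  ------
  111010  (58)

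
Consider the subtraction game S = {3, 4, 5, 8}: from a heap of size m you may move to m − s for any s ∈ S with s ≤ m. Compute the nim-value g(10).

3

Compute g(0), g(1), … for moves {3, 4, 5, 8}:
g(0) = mex{} = 0
g(1) = mex{} = 0
g(2) = mex{} = 0
g(3) = mex{0} = 1
g(4) = mex{0} = 1
g(5) = mex{0} = 1
g(6) = mex{0,1} = 2
g(7) = mex{0,1} = 2
g(8) = mex{0,1} = 2
g(9) = mex{0,1,2} = 3
g(10) = mex{0,1,2} = 3
So g(10) = 3.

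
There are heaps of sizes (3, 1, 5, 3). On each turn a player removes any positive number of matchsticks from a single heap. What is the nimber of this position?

4

Write each in binary and XOR column by column:
  011  (3)
  001  (1)
  101  (5)
  011  (3)
  ---
  100  (4)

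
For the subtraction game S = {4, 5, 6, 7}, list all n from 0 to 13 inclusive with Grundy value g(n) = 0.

0, 1, 2, 3, 11, 12, 13

Build the Grundy sequence with g(k) = mex{g(k−s) : s ∈ {4, 5, 6, 7}, s ≤ k}:
k:     0  1  2  3  4  5  6  7  8  9 10 11 12 13
g(k):  0  0  0  0  1  1  1  1  2  2  2  0  0  0
The P-positions (g = 0) in 0..13 are 0, 1, 2, 3, 11, 12, 13.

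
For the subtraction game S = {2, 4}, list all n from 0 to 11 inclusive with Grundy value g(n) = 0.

0, 1, 6, 7

Compute g(0), g(1), … for moves {2, 4}:
g(0) = mex{} = 0
g(1) = mex{} = 0
g(2) = mex{0} = 1
g(3) = mex{0} = 1
g(4) = mex{0,1} = 2
g(5) = mex{0,1} = 2
g(6) = mex{1,2} = 0
g(7) = mex{1,2} = 0
g(8) = mex{0,2} = 1
g(9) = mex{0,2} = 1
g(10) = mex{0,1} = 2
g(11) = mex{0,1} = 2
The P-positions (g = 0) in 0..11 are 0, 1, 6, 7.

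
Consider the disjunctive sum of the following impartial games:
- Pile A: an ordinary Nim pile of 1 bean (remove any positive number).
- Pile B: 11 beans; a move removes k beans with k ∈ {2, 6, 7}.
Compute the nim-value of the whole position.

0

Pile A is a plain Nim pile of size 1, so its Grundy value is 1.
For pile B, compute g(0), g(1), … with moves {2, 6, 7}:
k:     0  1  2  3  4  5  6  7  8  9 10 11
g(k):  0  0  1  1  0  0  1  1  2  0  3  1
So g(11) = 1.
By the Sprague-Grundy theorem, the Grundy value of a sum of independent games is the XOR of the component values.
Combined value = 1 XOR 1 = 0.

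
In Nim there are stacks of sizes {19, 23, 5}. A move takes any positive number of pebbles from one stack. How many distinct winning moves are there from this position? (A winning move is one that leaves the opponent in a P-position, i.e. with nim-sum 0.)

3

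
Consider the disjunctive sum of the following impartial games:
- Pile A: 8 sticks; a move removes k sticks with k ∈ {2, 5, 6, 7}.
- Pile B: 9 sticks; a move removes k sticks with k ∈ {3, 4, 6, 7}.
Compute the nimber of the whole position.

Grundy values for pile A (subtraction set {2, 5, 6, 7}):
g(0) = mex{} = 0
g(1) = mex{} = 0
g(2) = mex{0} = 1
g(3) = mex{0} = 1
g(4) = mex{1} = 0
g(5) = mex{0,1} = 2
g(6) = mex{0} = 1
g(7) = mex{0,1,2} = 3
g(8) = mex{0,1} = 2
So g(8) = 2.
Grundy values for pile B (subtraction set {3, 4, 6, 7}):
g(0) = mex{} = 0
g(1) = mex{} = 0
g(2) = mex{} = 0
g(3) = mex{0} = 1
g(4) = mex{0} = 1
g(5) = mex{0} = 1
g(6) = mex{0,1} = 2
g(7) = mex{0,1} = 2
g(8) = mex{0,1} = 2
g(9) = mex{0,1,2} = 3
So g(9) = 3.
The value of a disjunctive sum is the nim-sum of the parts.
Combined value = 2 ⊕ 3 = 1.

1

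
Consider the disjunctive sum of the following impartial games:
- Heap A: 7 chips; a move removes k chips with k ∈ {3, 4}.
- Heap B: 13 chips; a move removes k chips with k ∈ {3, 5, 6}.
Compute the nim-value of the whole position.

1

Grundy values for heap A (subtraction set {3, 4}):
k:     0  1  2  3  4  5  6  7
g(k):  0  0  0  1  1  1  2  0
So g(7) = 0.
For heap B, compute g(0), g(1), … with moves {3, 5, 6}:
g(0) = mex{} = 0
g(1) = mex{} = 0
g(2) = mex{} = 0
g(3) = mex{0} = 1
g(4) = mex{0} = 1
g(5) = mex{0} = 1
g(6) = mex{0,1} = 2
g(7) = mex{0,1} = 2
g(8) = mex{0,1} = 2
g(9) = mex{1,2} = 0
g(10) = mex{1,2} = 0
g(11) = mex{1,2} = 0
g(12) = mex{0,2} = 1
g(13) = mex{0,2} = 1
So g(13) = 1.
By the Sprague-Grundy theorem, the Grundy value of a sum of independent games is the XOR of the component values.
Combined value = 0 XOR 1 = 1.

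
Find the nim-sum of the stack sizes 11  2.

Compute the nim-sum pairwise:
11 ⊕ 2 = 9

9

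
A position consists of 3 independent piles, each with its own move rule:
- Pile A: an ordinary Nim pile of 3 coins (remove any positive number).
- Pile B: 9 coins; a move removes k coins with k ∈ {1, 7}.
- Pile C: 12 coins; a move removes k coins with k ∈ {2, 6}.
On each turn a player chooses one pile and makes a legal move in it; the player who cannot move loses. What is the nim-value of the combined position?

Pile A is a plain Nim pile of size 3, so its Grundy value is 3.
Build the Grundy sequence for pile B with g(k) = mex{g(k−s) : s ∈ {1, 7}, s ≤ k}:
g(0) = mex{} = 0
g(1) = mex{0} = 1
g(2) = mex{1} = 0
g(3) = mex{0} = 1
g(4) = mex{1} = 0
g(5) = mex{0} = 1
g(6) = mex{1} = 0
g(7) = mex{0} = 1
g(8) = mex{1} = 0
g(9) = mex{0} = 1
So g(9) = 1.
Build the Grundy sequence for pile C with g(k) = mex{g(k−s) : s ∈ {2, 6}, s ≤ k}:
k:     0  1  2  3  4  5  6  7  8  9 10 11 12
g(k):  0  0  1  1  0  0  1  1  0  0  1  1  0
So g(12) = 0.
The value of a disjunctive sum is the nim-sum of the parts.
Combined value = 3 ⊕ 1 ⊕ 0 = 2.

2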